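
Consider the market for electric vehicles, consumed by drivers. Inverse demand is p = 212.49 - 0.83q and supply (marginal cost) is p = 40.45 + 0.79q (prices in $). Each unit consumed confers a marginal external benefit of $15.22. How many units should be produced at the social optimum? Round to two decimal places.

Social marginal benefit = demand + MEB = 227.71 - 0.83q.
Set SMB = MC: 227.71 - 0.83q = 40.45 + 0.79q → q* = 115.5926.

q* = 115.59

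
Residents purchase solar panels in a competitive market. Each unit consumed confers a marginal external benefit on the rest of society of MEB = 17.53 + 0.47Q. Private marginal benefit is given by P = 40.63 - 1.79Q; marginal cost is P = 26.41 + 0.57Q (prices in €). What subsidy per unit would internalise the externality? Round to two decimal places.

Social marginal benefit = demand + MEB = 58.16 - 1.32Q.
Set SMB = MC: 58.16 - 1.32Q = 26.41 + 0.57Q → Q* = 16.7989.
The Pigouvian subsidy equals MEB at Q*: 17.53 + 0.47×16.7989 = 25.4255.

subsidy = €25.43 per unit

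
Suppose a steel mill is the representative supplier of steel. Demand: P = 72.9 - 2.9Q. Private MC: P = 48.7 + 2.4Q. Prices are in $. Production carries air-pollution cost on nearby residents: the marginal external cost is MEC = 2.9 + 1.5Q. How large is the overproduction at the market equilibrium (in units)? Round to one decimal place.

Market equilibrium (private): 48.7 + 2.4Q = 72.9 - 2.9Q → Q_m = 4.5660.
Social marginal cost = private MC + MEC = 51.6 + 3.9Q.
Set SMC = demand: 51.6 + 3.9Q = 72.9 - 2.9Q → Q* = 3.1324.
Gap = |4.5660 − 3.1324| = 1.4336.

1.4 units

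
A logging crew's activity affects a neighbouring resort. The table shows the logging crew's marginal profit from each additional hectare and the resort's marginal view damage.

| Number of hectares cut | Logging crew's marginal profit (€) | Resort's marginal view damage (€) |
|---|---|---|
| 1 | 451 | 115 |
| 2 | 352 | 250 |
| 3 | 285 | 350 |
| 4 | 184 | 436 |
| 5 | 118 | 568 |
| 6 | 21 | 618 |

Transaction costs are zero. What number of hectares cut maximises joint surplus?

Bargaining reaches the level where marginal profit last exceeds marginal view damage.
That holds through level 2 (352 ≥ 250) but not at 3 (285 < 350).

2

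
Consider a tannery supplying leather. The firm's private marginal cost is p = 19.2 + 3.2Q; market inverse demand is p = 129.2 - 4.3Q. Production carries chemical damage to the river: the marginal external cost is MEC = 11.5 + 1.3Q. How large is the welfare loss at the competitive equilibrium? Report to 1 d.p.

DWL = 53.1

Market equilibrium (private): 19.2 + 3.2Q = 129.2 - 4.3Q → Q_m = 14.6667.
Social marginal cost = private MC + MEC = 30.7 + 4.5Q.
Set SMC = demand: 30.7 + 4.5Q = 129.2 - 4.3Q → Q* = 11.1932.
Height of the DWL triangle at Q_m is SMC(Q_m) − demand(Q_m) = MEC(Q_m) = 30.5667.
DWL = ½ × 3.4735 × 30.5667 = 53.0867.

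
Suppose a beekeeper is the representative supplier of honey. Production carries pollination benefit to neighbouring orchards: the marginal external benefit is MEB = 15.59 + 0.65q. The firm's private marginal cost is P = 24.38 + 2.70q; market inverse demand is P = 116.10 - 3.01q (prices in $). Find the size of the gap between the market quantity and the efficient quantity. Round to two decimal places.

5.14 units

Market equilibrium (private): 24.38 + 2.70q = 116.10 - 3.01q → q_m = 16.0630.
Social marginal cost = private MC − MEB = 8.79 + 2.05q.
Set SMC = demand: 8.79 + 2.05q = 116.10 - 3.01q → q* = 21.2075.
Gap = |16.0630 − 21.2075| = 5.1445.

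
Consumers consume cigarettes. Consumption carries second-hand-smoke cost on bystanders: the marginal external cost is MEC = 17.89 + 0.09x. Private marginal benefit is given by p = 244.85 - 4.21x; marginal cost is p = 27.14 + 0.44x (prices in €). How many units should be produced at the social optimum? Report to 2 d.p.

Social marginal benefit = demand − MEC = 226.96 - 4.30x.
Set SMB = MC: 226.96 - 4.30x = 27.14 + 0.44x → x* = 42.1561.

x* = 42.16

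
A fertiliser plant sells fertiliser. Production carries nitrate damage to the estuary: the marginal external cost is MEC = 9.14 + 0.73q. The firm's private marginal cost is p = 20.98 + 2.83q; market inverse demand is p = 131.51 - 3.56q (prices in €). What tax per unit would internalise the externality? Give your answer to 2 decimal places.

tax = €19.54 per unit

Social marginal cost = private MC + MEC = 30.12 + 3.56q.
Set SMC = demand: 30.12 + 3.56q = 131.51 - 3.56q → q* = 14.2402.
The Pigouvian tax equals MEC at q*: 9.14 + 0.73×14.2402 = 19.5353.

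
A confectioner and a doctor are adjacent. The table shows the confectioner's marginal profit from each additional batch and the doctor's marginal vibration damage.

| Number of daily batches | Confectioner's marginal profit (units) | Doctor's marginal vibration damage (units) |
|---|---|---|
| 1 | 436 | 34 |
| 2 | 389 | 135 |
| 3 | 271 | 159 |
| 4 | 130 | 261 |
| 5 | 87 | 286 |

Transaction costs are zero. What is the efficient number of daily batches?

Bargaining reaches the level where marginal profit last exceeds marginal vibration damage.
That holds through level 3 (271 ≥ 159) but not at 4 (130 < 261).

3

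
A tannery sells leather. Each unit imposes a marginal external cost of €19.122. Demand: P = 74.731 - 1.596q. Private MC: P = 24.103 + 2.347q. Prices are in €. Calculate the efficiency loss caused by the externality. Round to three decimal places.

DWL = €46.367

Market equilibrium (private): 24.103 + 2.347q = 74.731 - 1.596q → q_m = 12.8400.
Social marginal cost = private MC + MEC = 43.225 + 2.347q.
Set SMC = demand: 43.225 + 2.347q = 74.731 - 1.596q → q* = 7.9904.
The welfare-loss triangle has base |q_m − q*| and height MEC(q_m) (the vertical gap between SMC and demand is zero at q* and MEC at q_m).
DWL = ½ × 4.8496 × 19.1220 = 46.3670.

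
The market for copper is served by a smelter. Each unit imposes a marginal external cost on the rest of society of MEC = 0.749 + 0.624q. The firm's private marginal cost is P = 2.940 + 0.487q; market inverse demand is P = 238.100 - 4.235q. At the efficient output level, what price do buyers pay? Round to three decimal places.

Social marginal cost = private MC + MEC = 3.689 + 1.111q.
Set SMC = demand: 3.689 + 1.111q = 238.100 - 4.235q → q* = 43.8479.
Consumer price on the demand curve at q*: 238.100 − 4.235×43.8479 = 52.4041.

P = 52.404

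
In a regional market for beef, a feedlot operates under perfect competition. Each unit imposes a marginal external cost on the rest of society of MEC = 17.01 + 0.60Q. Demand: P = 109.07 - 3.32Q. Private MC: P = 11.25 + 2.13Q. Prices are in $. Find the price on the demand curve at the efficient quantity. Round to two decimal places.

Social marginal cost = private MC + MEC = 28.26 + 2.73Q.
Set SMC = demand: 28.26 + 2.73Q = 109.07 - 3.32Q → Q* = 13.3570.
Consumer price on the demand curve at Q*: 109.07 − 3.32×13.3570 = 64.7248.

P = $64.72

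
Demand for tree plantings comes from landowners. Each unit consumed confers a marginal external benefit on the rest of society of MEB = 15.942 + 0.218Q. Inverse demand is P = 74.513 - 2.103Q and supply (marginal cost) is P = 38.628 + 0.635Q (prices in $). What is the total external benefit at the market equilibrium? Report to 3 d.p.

$227.664

Market equilibrium (private): 38.628 + 0.635Q = 74.513 - 2.103Q → Q_m = 13.1063.
Total external benefit = ∫₀^{Q_m} (15.942 + 0.218Q) dQ = 15.942×13.1063 + ½×0.218×13.1063² = 227.6641.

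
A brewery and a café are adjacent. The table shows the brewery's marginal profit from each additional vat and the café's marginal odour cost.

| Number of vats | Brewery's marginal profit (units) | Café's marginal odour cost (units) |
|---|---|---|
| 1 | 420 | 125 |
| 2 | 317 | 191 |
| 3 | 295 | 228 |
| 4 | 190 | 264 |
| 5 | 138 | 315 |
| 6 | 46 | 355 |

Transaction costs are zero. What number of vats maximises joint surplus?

3

Bargaining reaches the level where marginal profit last exceeds marginal odour cost.
That holds through level 3 (295 ≥ 228) but not at 4 (190 < 264).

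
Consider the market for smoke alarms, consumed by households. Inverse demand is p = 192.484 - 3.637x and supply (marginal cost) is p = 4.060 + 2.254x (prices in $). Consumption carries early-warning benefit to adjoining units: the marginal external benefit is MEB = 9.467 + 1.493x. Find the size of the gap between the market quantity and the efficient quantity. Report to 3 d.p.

Market equilibrium (private): 4.060 + 2.254x = 192.484 - 3.637x → x_m = 31.9851.
Social marginal benefit = demand + MEB = 201.951 - 2.144x.
Set SMB = MC: 201.951 - 2.144x = 4.060 + 2.254x → x* = 44.9957.
Gap = |31.9851 − 44.9957| = 13.0106.

13.011 units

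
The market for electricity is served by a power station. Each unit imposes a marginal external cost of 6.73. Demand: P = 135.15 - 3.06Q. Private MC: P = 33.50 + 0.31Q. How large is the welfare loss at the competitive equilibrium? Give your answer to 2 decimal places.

Market equilibrium (private): 33.50 + 0.31Q = 135.15 - 3.06Q → Q_m = 30.1632.
Social marginal cost = private MC + MEC = 40.23 + 0.31Q.
Set SMC = demand: 40.23 + 0.31Q = 135.15 - 3.06Q → Q* = 28.1662.
The loss is the area between SMC and demand from Q* to Q_m; with linear curves that's a triangle of height MEC(Q_m).
DWL = ½ × 1.9970 × 6.7300 = 6.7199.

DWL = 6.72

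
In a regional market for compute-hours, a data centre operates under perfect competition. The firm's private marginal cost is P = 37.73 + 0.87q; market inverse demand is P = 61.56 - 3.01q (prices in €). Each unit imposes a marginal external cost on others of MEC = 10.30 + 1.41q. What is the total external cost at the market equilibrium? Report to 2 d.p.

Market equilibrium (private): 37.73 + 0.87q = 61.56 - 3.01q → q_m = 6.1418.
Total external cost = ∫₀^{q_m} (10.30 + 1.41q) dq = 10.30×6.1418 + ½×1.41×6.1418² = 89.8543.

€89.85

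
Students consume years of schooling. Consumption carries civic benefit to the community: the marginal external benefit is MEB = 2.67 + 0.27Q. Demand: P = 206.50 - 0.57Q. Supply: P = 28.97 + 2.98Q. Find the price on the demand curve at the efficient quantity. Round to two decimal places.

P = 175.18

Social marginal benefit = demand + MEB = 209.17 - 0.30Q.
Set SMB = MC: 209.17 - 0.30Q = 28.97 + 2.98Q → Q* = 54.9390.
Consumer price on the demand curve at Q*: 206.50 − 0.57×54.9390 = 175.1848.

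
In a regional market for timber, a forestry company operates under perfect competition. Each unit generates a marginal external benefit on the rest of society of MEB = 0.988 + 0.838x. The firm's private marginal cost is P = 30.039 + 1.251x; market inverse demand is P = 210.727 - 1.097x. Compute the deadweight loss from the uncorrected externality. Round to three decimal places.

Market equilibrium (private): 30.039 + 1.251x = 210.727 - 1.097x → x_m = 76.9540.
Social marginal cost = private MC − MEB = 29.051 + 0.413x.
Set SMC = demand: 29.051 + 0.413x = 210.727 - 1.097x → x* = 120.3152.
Height of the DWL triangle at x_m is demand(x_m) − SMC(x_m) = MEB(x_m) = 65.4755.
DWL = ½ × 43.3612 × 65.4755 = 1419.5481.

DWL = 1419.548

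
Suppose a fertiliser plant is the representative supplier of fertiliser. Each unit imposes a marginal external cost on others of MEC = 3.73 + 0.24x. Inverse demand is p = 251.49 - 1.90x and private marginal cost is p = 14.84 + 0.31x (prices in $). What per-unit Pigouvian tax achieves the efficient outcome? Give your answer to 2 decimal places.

tax = $26.55 per unit

Social marginal cost = private MC + MEC = 18.57 + 0.55x.
Set SMC = demand: 18.57 + 0.55x = 251.49 - 1.90x → x* = 95.0694.
The Pigouvian tax equals MEC at x*: 3.73 + 0.24×95.0694 = 26.5467.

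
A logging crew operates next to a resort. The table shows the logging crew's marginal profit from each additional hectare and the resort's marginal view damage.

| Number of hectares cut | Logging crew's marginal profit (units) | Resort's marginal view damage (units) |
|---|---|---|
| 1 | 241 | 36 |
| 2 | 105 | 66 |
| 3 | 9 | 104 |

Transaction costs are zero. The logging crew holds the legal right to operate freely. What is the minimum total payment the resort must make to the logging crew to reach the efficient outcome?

9

Left alone the logging crew would choose level 3 (marginal profit stays positive).
Efficient level: k* = 2 (marginal profit ≥ marginal view damage through 2).
The resort must at least cover the logging crew's forgone profit from cutting 3→2: 9 = 9.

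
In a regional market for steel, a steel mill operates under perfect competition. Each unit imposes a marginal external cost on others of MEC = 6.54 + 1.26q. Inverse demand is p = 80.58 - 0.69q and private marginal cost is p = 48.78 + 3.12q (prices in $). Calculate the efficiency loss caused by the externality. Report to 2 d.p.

Market equilibrium (private): 48.78 + 3.12q = 80.58 - 0.69q → q_m = 8.3465.
Social marginal cost = private MC + MEC = 55.32 + 4.38q.
Set SMC = demand: 55.32 + 4.38q = 80.58 - 0.69q → q* = 4.9822.
Between q* and q_m the wedge SMC − demand runs linearly from 0 to MEC(q_m), so the loss is a triangle.
DWL = ½ × 3.3643 × 17.0565 = 28.6916.

DWL = $28.69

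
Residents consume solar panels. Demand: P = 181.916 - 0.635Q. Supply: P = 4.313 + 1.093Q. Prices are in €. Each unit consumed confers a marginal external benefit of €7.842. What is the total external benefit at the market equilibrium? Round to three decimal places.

Market equilibrium (private): 4.313 + 1.093Q = 181.916 - 0.635Q → Q_m = 102.7795.
Total external benefit = MEB × Q_m = 7.842 × 102.7795 = 805.9968.

€805.997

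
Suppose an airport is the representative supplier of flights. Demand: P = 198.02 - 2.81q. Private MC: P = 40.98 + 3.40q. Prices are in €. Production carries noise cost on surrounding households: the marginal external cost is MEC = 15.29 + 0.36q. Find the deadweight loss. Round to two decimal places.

Market equilibrium (private): 40.98 + 3.40q = 198.02 - 2.81q → q_m = 25.2882.
Social marginal cost = private MC + MEC = 56.27 + 3.76q.
Set SMC = demand: 56.27 + 3.76q = 198.02 - 2.81q → q* = 21.5753.
The welfare-loss triangle has base |q_m − q*| and height MEC(q_m) (the vertical gap between SMC and demand is zero at q* and MEC at q_m).
DWL = ½ × 3.7129 × 24.3938 = 45.2859.

DWL = €45.29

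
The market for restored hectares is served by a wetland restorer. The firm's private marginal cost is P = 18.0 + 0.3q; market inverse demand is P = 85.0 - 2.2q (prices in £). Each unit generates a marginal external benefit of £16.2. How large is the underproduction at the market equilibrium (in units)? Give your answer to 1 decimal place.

6.5 units

Market equilibrium (private): 18.0 + 0.3q = 85.0 - 2.2q → q_m = 26.8000.
Social marginal cost = private MC − MEB = 1.8 + 0.3q.
Set SMC = demand: 1.8 + 0.3q = 85.0 - 2.2q → q* = 33.2800.
Gap = |26.8000 − 33.2800| = 6.4800.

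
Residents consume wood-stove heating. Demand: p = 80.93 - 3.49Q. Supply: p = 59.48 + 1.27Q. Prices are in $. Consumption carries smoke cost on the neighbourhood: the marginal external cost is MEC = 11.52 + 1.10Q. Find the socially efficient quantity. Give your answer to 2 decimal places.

Q* = 1.69

Social marginal benefit = demand − MEC = 69.41 - 4.59Q.
Set SMB = MC: 69.41 - 4.59Q = 59.48 + 1.27Q → Q* = 1.6945.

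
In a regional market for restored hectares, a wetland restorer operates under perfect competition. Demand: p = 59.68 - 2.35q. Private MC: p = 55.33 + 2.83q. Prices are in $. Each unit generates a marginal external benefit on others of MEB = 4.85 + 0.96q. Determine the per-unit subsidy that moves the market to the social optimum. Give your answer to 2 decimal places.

Social marginal cost = private MC − MEB = 50.48 + 1.87q.
Set SMC = demand: 50.48 + 1.87q = 59.68 - 2.35q → q* = 2.1801.
The Pigouvian subsidy equals MEB at q*: 4.85 + 0.96×2.1801 = 6.9429.

subsidy = $6.94 per unit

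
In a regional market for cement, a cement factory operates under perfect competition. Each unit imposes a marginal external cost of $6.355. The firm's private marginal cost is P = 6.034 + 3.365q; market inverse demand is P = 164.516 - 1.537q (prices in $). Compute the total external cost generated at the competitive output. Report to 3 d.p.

$205.458

Market equilibrium (private): 6.034 + 3.365q = 164.516 - 1.537q → q_m = 32.3301.
Total external cost = MEC × q_m = 6.355 × 32.3301 = 205.4578.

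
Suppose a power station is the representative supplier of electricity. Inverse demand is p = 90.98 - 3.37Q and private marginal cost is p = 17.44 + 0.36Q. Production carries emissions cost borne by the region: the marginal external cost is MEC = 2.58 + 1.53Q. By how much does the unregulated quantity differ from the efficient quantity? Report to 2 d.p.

6.23 units

Market equilibrium (private): 17.44 + 0.36Q = 90.98 - 3.37Q → Q_m = 19.7158.
Social marginal cost = private MC + MEC = 20.02 + 1.89Q.
Set SMC = demand: 20.02 + 1.89Q = 90.98 - 3.37Q → Q* = 13.4905.
Gap = |19.7158 − 13.4905| = 6.2253.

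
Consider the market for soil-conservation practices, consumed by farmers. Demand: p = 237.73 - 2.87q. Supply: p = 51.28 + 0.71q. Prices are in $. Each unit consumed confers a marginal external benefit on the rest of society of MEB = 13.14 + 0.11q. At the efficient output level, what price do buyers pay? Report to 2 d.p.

P = $72.65

Social marginal benefit = demand + MEB = 250.87 - 2.76q.
Set SMB = MC: 250.87 - 2.76q = 51.28 + 0.71q → q* = 57.5187.
Consumer price on the demand curve at q*: 237.73 − 2.87×57.5187 = 72.6513.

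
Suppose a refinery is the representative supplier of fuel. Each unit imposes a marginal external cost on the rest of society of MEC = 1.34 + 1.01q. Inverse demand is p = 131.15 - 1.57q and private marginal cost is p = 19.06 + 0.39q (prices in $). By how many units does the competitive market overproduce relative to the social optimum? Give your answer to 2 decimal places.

Market equilibrium (private): 19.06 + 0.39q = 131.15 - 1.57q → q_m = 57.1888.
Social marginal cost = private MC + MEC = 20.40 + 1.40q.
Set SMC = demand: 20.40 + 1.40q = 131.15 - 1.57q → q* = 37.2896.
Gap = |57.1888 − 37.2896| = 19.8992.

19.90 units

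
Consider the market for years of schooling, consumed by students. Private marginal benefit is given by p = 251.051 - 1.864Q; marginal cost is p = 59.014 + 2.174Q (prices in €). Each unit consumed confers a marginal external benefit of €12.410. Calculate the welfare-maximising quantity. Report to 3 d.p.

Q* = 50.631

Social marginal benefit = demand + MEB = 263.461 - 1.864Q.
Set SMB = MC: 263.461 - 1.864Q = 59.014 + 2.174Q → Q* = 50.6308.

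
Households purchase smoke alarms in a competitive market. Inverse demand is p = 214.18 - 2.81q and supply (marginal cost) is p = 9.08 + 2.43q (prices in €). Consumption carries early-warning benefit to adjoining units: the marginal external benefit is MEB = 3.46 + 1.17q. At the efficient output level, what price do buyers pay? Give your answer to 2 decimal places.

Social marginal benefit = demand + MEB = 217.64 - 1.64q.
Set SMB = MC: 217.64 - 1.64q = 9.08 + 2.43q → q* = 51.2432.
Consumer price on the demand curve at q*: 214.18 − 2.81×51.2432 = 70.1866.

P = €70.19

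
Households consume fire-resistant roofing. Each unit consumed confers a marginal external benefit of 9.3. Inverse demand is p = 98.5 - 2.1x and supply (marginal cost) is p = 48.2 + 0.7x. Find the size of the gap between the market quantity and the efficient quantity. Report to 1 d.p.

3.3 units

Market equilibrium (private): 48.2 + 0.7x = 98.5 - 2.1x → x_m = 17.9643.
Social marginal benefit = demand + MEB = 107.8 - 2.1x.
Set SMB = MC: 107.8 - 2.1x = 48.2 + 0.7x → x* = 21.2857.
Gap = |17.9643 − 21.2857| = 3.3214.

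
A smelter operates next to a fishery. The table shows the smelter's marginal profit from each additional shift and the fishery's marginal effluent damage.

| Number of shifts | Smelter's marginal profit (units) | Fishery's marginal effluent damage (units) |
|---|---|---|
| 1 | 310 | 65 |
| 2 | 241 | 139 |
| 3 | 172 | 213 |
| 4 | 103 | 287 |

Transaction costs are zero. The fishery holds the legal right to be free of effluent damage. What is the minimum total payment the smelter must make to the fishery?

Efficient level: marginal profit ≥ marginal effluent damage through level 2, so k* = 2.
With the fishery holding the right, the smelter must at least compensate total damage at k*: 65 + 139 = 204.

204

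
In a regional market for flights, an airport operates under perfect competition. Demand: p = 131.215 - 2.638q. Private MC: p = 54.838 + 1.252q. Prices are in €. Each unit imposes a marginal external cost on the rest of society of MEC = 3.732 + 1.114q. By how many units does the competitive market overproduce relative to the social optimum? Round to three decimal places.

5.117 units

Market equilibrium (private): 54.838 + 1.252q = 131.215 - 2.638q → q_m = 19.6342.
Social marginal cost = private MC + MEC = 58.570 + 2.366q.
Set SMC = demand: 58.570 + 2.366q = 131.215 - 2.638q → q* = 14.5174.
Gap = |19.6342 − 14.5174| = 5.1168.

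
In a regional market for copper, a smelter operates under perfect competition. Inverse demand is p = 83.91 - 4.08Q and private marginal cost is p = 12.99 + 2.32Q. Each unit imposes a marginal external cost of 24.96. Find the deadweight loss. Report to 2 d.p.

Market equilibrium (private): 12.99 + 2.32Q = 83.91 - 4.08Q → Q_m = 11.0813.
Social marginal cost = private MC + MEC = 37.95 + 2.32Q.
Set SMC = demand: 37.95 + 2.32Q = 83.91 - 4.08Q → Q* = 7.1813.
Height of the DWL triangle at Q_m is SMC(Q_m) − demand(Q_m) = MEC(Q_m) = 24.9600.
DWL = ½ × 3.9000 × 24.9600 = 48.6720.

DWL = 48.67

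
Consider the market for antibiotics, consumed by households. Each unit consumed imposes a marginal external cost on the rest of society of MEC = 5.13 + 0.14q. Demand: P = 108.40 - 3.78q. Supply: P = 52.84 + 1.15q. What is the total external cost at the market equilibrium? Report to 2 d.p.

66.70

Market equilibrium (private): 52.84 + 1.15q = 108.40 - 3.78q → q_m = 11.2698.
Total external cost = ∫₀^{q_m} (5.13 + 0.14q) dq = 5.13×11.2698 + ½×0.14×11.2698² = 66.7047.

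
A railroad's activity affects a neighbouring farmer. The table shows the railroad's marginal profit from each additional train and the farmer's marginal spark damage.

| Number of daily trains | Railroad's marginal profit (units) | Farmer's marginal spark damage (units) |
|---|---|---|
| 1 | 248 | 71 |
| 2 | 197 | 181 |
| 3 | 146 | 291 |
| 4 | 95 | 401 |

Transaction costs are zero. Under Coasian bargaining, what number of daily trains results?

Bargaining reaches the level where marginal profit last exceeds marginal spark damage.
That holds through level 2 (197 ≥ 181) but not at 3 (146 < 291).

2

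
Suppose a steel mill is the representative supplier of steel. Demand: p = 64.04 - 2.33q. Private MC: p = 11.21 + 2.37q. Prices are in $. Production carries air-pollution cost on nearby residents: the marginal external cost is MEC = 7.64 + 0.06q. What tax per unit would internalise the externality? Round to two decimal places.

Social marginal cost = private MC + MEC = 18.85 + 2.43q.
Set SMC = demand: 18.85 + 2.43q = 64.04 - 2.33q → q* = 9.4937.
The Pigouvian tax equals MEC at q*: 7.64 + 0.06×9.4937 = 8.2096.

tax = $8.21 per unit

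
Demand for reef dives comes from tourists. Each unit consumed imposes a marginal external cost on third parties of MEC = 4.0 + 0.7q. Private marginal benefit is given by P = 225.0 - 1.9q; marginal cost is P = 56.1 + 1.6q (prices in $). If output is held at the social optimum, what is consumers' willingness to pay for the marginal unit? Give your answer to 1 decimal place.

Social marginal benefit = demand − MEC = 221.0 - 2.6q.
Set SMB = MC: 221.0 - 2.6q = 56.1 + 1.6q → q* = 39.2619.
Consumer price on the demand curve at q*: 225.0 − 1.9×39.2619 = 150.4024.

P = $150.4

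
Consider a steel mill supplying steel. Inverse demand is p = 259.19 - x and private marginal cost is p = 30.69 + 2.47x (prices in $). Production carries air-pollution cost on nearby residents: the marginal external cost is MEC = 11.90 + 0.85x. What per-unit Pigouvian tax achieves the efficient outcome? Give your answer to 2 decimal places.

tax = $54.52 per unit

Social marginal cost = private MC + MEC = 42.59 + 3.32x.
Set SMC = demand: 42.59 + 3.32x = 259.19 - x → x* = 50.1389.
The Pigouvian tax equals MEC at x*: 11.90 + 0.85×50.1389 = 54.5181.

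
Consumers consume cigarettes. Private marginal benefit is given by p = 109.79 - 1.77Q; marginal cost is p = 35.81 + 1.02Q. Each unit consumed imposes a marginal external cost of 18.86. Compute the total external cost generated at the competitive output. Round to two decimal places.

Market equilibrium (private): 35.81 + 1.02Q = 109.79 - 1.77Q → Q_m = 26.5161.
Total external cost = MEC × Q_m = 18.86 × 26.5161 = 500.0936.

500.09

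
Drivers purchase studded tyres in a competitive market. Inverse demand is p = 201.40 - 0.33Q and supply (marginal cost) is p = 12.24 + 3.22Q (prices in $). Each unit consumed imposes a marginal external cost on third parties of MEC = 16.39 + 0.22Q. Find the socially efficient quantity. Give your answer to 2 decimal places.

Social marginal benefit = demand − MEC = 185.01 - 0.55Q.
Set SMB = MC: 185.01 - 0.55Q = 12.24 + 3.22Q → Q* = 45.8276.

Q* = 45.83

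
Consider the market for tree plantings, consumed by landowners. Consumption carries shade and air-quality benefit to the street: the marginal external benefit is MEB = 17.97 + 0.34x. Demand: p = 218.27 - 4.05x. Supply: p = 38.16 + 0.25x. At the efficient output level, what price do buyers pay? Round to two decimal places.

P = 15.69

Social marginal benefit = demand + MEB = 236.24 - 3.71x.
Set SMB = MC: 236.24 - 3.71x = 38.16 + 0.25x → x* = 50.0202.
Consumer price on the demand curve at x*: 218.27 − 4.05×50.0202 = 15.6882.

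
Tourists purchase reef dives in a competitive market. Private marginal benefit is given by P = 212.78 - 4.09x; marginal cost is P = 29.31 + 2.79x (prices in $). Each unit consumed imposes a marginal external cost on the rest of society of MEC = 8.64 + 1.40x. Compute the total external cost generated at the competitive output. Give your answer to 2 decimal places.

$728.20

Market equilibrium (private): 29.31 + 2.79x = 212.78 - 4.09x → x_m = 26.6672.
Total external cost = ∫₀^{x_m} (8.64 + 1.40x) dx = 8.64×26.6672 + ½×1.40×26.6672² = 728.2023.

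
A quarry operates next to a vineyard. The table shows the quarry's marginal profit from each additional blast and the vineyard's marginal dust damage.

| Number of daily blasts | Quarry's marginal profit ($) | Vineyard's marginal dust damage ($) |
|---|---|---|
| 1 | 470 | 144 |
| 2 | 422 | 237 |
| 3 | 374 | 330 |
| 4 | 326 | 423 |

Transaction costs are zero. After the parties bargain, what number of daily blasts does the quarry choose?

3

Bargaining reaches the level where marginal profit last exceeds marginal dust damage.
That holds through level 3 (374 ≥ 330) but not at 4 (326 < 423).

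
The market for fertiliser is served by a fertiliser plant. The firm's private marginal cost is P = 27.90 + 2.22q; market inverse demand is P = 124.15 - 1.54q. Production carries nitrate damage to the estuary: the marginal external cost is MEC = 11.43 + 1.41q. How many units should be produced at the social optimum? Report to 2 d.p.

q* = 16.41

Social marginal cost = private MC + MEC = 39.33 + 3.63q.
Set SMC = demand: 39.33 + 3.63q = 124.15 - 1.54q → q* = 16.4062.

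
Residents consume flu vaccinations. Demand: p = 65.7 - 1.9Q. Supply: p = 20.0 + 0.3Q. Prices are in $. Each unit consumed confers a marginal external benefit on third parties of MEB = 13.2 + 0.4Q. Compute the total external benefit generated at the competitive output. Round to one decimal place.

$360.5

Market equilibrium (private): 20.0 + 0.3Q = 65.7 - 1.9Q → Q_m = 20.7727.
Total external benefit = ∫₀^{Q_m} (13.2 + 0.4Q) dQ = 13.2×20.7727 + ½×0.4×20.7727² = 360.5007.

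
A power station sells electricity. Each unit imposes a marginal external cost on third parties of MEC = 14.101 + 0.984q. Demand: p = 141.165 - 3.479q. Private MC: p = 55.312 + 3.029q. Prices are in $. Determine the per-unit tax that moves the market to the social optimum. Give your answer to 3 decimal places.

Social marginal cost = private MC + MEC = 69.413 + 4.013q.
Set SMC = demand: 69.413 + 4.013q = 141.165 - 3.479q → q* = 9.5771.
The Pigouvian tax equals MEC at q*: 14.101 + 0.984×9.5771 = 23.5249.

tax = $23.525 per unit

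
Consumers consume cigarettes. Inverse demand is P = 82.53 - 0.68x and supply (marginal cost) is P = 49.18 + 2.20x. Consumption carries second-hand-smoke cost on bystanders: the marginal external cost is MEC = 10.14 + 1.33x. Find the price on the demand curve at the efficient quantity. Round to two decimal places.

Social marginal benefit = demand − MEC = 72.39 - 2.01x.
Set SMB = MC: 72.39 - 2.01x = 49.18 + 2.20x → x* = 5.5131.
Consumer price on the demand curve at x*: 82.53 − 0.68×5.5131 = 78.7811.

P = 78.78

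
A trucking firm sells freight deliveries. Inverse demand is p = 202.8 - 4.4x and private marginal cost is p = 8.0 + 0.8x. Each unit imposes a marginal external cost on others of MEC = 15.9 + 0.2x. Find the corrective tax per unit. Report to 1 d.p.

Social marginal cost = private MC + MEC = 23.9 + x.
Set SMC = demand: 23.9 + x = 202.8 - 4.4x → x* = 33.1296.
The Pigouvian tax equals MEC at x*: 15.9 + 0.2×33.1296 = 22.5259.

tax = 22.5 per unit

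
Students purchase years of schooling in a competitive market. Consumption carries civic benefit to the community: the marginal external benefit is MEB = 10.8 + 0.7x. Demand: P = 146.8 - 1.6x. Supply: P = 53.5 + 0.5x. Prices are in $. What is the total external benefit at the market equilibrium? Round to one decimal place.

$1170.7

Market equilibrium (private): 53.5 + 0.5x = 146.8 - 1.6x → x_m = 44.4286.
Total external benefit = ∫₀^{x_m} (10.8 + 0.7x) dx = 10.8×44.4286 + ½×0.7×44.4286² = 1170.6941.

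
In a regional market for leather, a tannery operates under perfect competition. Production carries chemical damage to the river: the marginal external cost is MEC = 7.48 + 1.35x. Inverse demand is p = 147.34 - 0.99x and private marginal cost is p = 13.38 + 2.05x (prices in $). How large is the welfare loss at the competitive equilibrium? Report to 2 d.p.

Market equilibrium (private): 13.38 + 2.05x = 147.34 - 0.99x → x_m = 44.0658.
Social marginal cost = private MC + MEC = 20.86 + 3.40x.
Set SMC = demand: 20.86 + 3.40x = 147.34 - 0.99x → x* = 28.8109.
The welfare-loss triangle has base |x_m − x*| and height MEC(x_m) (the vertical gap between SMC and demand is zero at x* and MEC at x_m).
DWL = ½ × 15.2549 × 66.9688 = 510.8012.

DWL = $510.80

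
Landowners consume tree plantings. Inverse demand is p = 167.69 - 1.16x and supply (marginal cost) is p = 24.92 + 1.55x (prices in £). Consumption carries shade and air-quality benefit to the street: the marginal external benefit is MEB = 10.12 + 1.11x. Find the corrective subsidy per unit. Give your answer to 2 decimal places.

subsidy = £116.19 per unit

Social marginal benefit = demand + MEB = 177.81 - 0.05x.
Set SMB = MC: 177.81 - 0.05x = 24.92 + 1.55x → x* = 95.5563.
The Pigouvian subsidy equals MEB at x*: 10.12 + 1.11×95.5563 = 116.1875.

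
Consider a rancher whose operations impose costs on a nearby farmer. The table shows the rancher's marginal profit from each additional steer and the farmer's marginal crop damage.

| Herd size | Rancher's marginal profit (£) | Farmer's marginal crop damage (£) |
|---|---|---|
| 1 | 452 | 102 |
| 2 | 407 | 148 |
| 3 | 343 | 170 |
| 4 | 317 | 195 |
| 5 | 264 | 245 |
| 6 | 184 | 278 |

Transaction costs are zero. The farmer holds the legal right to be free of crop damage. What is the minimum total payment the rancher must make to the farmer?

£860

Efficient level: marginal profit ≥ marginal crop damage through level 5, so k* = 5.
With the farmer holding the right, the rancher must at least compensate total damage at k*: 102 + 148 + 170 + 195 + 245 = 860.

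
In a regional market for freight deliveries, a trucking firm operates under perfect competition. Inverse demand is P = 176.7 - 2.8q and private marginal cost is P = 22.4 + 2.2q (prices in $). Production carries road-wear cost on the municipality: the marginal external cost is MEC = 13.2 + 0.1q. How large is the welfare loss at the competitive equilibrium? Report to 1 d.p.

DWL = $26.0

Market equilibrium (private): 22.4 + 2.2q = 176.7 - 2.8q → q_m = 30.8600.
Social marginal cost = private MC + MEC = 35.6 + 2.3q.
Set SMC = demand: 35.6 + 2.3q = 176.7 - 2.8q → q* = 27.6667.
Between q* and q_m the wedge SMC − demand runs linearly from 0 to MEC(q_m), so the loss is a triangle.
DWL = ½ × 3.1933 × 16.2860 = 26.0030.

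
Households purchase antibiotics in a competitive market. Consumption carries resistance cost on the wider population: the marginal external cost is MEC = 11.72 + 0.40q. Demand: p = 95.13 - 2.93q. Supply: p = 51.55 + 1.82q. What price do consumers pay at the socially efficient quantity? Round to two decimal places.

Social marginal benefit = demand − MEC = 83.41 - 3.33q.
Set SMB = MC: 83.41 - 3.33q = 51.55 + 1.82q → q* = 6.1864.
Consumer price on the demand curve at q*: 95.13 − 2.93×6.1864 = 77.0038.

P = 77.00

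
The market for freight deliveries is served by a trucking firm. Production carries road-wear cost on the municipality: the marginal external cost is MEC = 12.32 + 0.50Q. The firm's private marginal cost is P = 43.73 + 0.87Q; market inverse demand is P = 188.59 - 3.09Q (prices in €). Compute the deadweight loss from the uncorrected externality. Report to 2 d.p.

DWL = €105.04

Market equilibrium (private): 43.73 + 0.87Q = 188.59 - 3.09Q → Q_m = 36.5808.
Social marginal cost = private MC + MEC = 56.05 + 1.37Q.
Set SMC = demand: 56.05 + 1.37Q = 188.59 - 3.09Q → Q* = 29.7175.
Between Q* and Q_m the wedge SMC − demand runs linearly from 0 to MEC(Q_m), so the loss is a triangle.
DWL = ½ × 6.8633 × 30.6104 = 105.0442.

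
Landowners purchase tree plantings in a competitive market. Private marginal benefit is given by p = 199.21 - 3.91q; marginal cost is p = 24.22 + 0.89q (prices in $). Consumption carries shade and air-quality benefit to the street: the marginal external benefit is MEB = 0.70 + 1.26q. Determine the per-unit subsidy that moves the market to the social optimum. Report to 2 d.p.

subsidy = $63.23 per unit

Social marginal benefit = demand + MEB = 199.91 - 2.65q.
Set SMB = MC: 199.91 - 2.65q = 24.22 + 0.89q → q* = 49.6299.
The Pigouvian subsidy equals MEB at q*: 0.70 + 1.26×49.6299 = 63.2337.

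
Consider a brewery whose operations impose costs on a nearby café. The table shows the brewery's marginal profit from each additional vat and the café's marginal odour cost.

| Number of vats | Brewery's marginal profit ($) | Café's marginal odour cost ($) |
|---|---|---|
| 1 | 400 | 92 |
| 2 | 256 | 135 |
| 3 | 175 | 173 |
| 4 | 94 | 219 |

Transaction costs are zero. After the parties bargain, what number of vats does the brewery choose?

3

Bargaining reaches the level where marginal profit last exceeds marginal odour cost.
That holds through level 3 (175 ≥ 173) but not at 4 (94 < 219).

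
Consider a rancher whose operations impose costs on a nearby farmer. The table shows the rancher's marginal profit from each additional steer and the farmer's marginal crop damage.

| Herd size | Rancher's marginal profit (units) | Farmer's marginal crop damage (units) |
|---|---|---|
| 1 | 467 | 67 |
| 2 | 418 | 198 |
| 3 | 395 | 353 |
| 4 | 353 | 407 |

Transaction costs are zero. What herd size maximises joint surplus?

3

Bargaining reaches the level where marginal profit last exceeds marginal crop damage.
That holds through level 3 (395 ≥ 353) but not at 4 (353 < 407).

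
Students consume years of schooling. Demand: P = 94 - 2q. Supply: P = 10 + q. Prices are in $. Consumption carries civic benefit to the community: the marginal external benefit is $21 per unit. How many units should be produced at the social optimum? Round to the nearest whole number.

Social marginal benefit = demand + MEB = 115 - 2q.
Set SMB = MC: 115 - 2q = 10 + q → q* = 35.0000.

q* = 35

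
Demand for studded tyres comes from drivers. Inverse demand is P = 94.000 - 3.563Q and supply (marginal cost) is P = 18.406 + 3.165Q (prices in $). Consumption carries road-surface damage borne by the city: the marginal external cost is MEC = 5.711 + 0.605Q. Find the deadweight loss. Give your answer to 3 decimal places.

Market equilibrium (private): 18.406 + 3.165Q = 94.000 - 3.563Q → Q_m = 11.2357.
Social marginal benefit = demand − MEC = 88.289 - 4.168Q.
Set SMB = MC: 88.289 - 4.168Q = 18.406 + 3.165Q → Q* = 9.5299.
The welfare-loss triangle has base |Q_m − Q*| and height MEC(Q_m) (the vertical gap between SMB and MC is zero at Q* and MEC at Q_m).
DWL = ½ × 1.7058 × 12.5086 = 10.6686.

DWL = $10.669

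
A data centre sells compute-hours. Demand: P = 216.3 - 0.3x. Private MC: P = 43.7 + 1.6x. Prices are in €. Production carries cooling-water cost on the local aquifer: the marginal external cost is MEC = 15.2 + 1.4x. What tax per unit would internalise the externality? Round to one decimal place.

Social marginal cost = private MC + MEC = 58.9 + 3.0x.
Set SMC = demand: 58.9 + 3.0x = 216.3 - 0.3x → x* = 47.6970.
The Pigouvian tax equals MEC at x*: 15.2 + 1.4×47.6970 = 81.9758.

tax = €82.0 per unit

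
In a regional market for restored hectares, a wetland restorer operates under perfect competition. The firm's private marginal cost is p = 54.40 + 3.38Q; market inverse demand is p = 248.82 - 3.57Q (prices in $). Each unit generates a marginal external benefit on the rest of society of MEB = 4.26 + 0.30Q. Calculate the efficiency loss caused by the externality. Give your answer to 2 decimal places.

DWL = $12.04

Market equilibrium (private): 54.40 + 3.38Q = 248.82 - 3.57Q → Q_m = 27.9741.
Social marginal cost = private MC − MEB = 50.14 + 3.08Q.
Set SMC = demand: 50.14 + 3.08Q = 248.82 - 3.57Q → Q* = 29.8767.
Between Q* and Q_m the wedge demand − SMC runs linearly from 0 to MEB(Q_m), so the loss is a triangle.
DWL = ½ × 1.9026 × 12.6522 = 12.0360.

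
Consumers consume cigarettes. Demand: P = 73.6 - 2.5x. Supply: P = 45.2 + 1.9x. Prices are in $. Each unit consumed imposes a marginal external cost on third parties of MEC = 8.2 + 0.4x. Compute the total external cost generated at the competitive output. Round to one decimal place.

Market equilibrium (private): 45.2 + 1.9x = 73.6 - 2.5x → x_m = 6.4545.
Total external cost = ∫₀^{x_m} (8.2 + 0.4x) dx = 8.2×6.4545 + ½×0.4×6.4545² = 61.2590.

$61.3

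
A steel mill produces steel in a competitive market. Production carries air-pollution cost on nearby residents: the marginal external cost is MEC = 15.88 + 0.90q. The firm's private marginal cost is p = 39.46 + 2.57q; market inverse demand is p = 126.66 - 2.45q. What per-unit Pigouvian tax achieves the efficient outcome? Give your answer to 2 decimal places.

Social marginal cost = private MC + MEC = 55.34 + 3.47q.
Set SMC = demand: 55.34 + 3.47q = 126.66 - 2.45q → q* = 12.0473.
The Pigouvian tax equals MEC at q*: 15.88 + 0.90×12.0473 = 26.7226.

tax = 26.72 per unit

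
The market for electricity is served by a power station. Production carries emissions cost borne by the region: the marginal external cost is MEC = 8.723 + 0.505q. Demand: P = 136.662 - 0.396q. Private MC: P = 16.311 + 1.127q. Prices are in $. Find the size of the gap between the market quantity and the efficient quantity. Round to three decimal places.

Market equilibrium (private): 16.311 + 1.127q = 136.662 - 0.396q → q_m = 79.0223.
Social marginal cost = private MC + MEC = 25.034 + 1.632q.
Set SMC = demand: 25.034 + 1.632q = 136.662 - 0.396q → q* = 55.0434.
Gap = |79.0223 − 55.0434| = 23.9789.

23.979 units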